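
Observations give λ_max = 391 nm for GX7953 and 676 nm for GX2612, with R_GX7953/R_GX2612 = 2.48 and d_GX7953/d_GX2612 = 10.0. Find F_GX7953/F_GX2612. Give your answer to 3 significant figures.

0.550

Wien's law: T_GX7953/T_GX2612 = λ_GX2612/λ_GX7953 = 676/391 = 1.729.
L_GX7953/L_GX2612 = (R_GX7953/R_GX2612)²(T_GX7953/T_GX2612)⁴ = (2.48)²(1.729)⁴ = 54.95.
F_GX7953/F_GX2612 = (L_GX7953/L_GX2612)/(d_GX7953/d_GX2612)² = 54.95/(10.0)² = 0.5495.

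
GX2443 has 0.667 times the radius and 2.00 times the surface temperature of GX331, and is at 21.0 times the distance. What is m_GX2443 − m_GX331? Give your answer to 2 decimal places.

L_GX2443/L_GX331 = (0.667)²(2.00)⁴ = 7.118.
F_GX2443/F_GX331 = (L_GX2443/L_GX331)/(d_GX2443/d_GX331)² = 7.118/441.0 = 0.01614.
m_GX2443 − m_GX331 = −2.5 log₁₀(0.01614) = 4.48.

4.48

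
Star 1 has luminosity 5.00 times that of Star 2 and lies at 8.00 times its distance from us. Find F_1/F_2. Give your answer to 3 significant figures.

0.0781

F = L/(4πd²), so F_1/F_2 = (L_1/L_2) / (d_1/d_2)²
= 5.00 / (8.00)² = 5.00 / 64.00 = 0.07812.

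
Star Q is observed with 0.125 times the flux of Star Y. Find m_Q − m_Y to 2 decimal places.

2.26

m_Q − m_Y = −2.5 log₁₀(F_Q/F_Y) = −2.5 log₁₀(0.125) = −2.5 × (-0.903) = 2.258.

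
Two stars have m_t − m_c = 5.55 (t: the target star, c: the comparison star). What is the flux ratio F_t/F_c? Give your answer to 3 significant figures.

0.00603

F_t/F_c = 10^(−(m_t − m_c)/2.5) = 10^(-5.55/2.5) = 10^-2.220 = 0.006026.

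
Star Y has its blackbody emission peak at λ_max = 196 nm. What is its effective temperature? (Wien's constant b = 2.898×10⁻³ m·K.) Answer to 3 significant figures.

1.48×10^4 K

T = b/λ_max = 2.898×10⁻³ / (196×10⁻⁹) = 1.479×10^4 K.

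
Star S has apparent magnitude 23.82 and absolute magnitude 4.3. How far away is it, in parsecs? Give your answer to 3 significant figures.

m − M = 5 log₁₀(d/10 pc)
23.82 − (4.3) = 19.52 = 5 log₁₀(d/10)
d = 10 × 10^(19.52/5) = 10 × 10^3.904 = 8.017×10^4 pc.

8.02×10^4 pc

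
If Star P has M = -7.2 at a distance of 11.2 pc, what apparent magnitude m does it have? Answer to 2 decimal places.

m = M + 5 log₁₀(d/10 pc) = -7.2 + 5 log₁₀(11.2/10)
  = -7.2 + 5 × 0.049 = -7.2 + 0.25 = -6.95.

-6.95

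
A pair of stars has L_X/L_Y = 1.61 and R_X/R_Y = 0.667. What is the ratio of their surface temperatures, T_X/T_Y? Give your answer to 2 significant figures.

L ∝ R²T⁴ gives T ∝ (L/R²)^(1/4), so
T_X/T_Y = (1.61 / 0.667²)^(1/4) = (3.619)^(1/4) = 1.379.

1.4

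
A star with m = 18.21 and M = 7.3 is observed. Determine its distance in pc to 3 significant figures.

m − M = 5 log₁₀(d/10 pc)
18.21 − (7.3) = 10.91 = 5 log₁₀(d/10)
d = 10 × 10^(10.91/5) = 10 × 10^2.182 = 1521 pc.

1.52×10^3 pc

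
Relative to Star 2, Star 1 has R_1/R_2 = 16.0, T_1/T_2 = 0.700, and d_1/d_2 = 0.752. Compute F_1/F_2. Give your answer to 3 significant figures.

109

L_1/L_2 = (R_1/R_2)²(T_1/T_2)⁴ = (16.0)² × (0.700)⁴ = 61.47.
F_1/F_2 = (L_1/L_2)/(d_1/d_2)² = 61.47 / (0.752)² = 108.7.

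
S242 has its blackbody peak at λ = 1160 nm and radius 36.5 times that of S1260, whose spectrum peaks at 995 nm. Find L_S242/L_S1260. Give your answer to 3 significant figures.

721

Wien's law gives T ∝ 1/λ_max, so T_S242/T_S1260 = λ_S1260/λ_S242 = 995/1160 = 0.8578.
Then L ∝ R²T⁴ gives L_S242/L_S1260 = (36.5)² × (0.8578)⁴ = 1332 × 0.5413 = 721.2.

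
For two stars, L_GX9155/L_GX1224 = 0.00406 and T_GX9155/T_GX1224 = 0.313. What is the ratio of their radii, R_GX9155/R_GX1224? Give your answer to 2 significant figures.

0.65

L ∝ R²T⁴ gives R ∝ √L / T², so
R_GX9155/R_GX1224 = √(0.00406) / (0.313)² = 0.06372 / 0.09797 = 0.6504.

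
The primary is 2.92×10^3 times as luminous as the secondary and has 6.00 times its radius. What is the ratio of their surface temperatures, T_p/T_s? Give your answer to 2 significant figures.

3.0

L ∝ R²T⁴ gives T ∝ (L/R²)^(1/4), so
T_p/T_s = (2.92×10^3 / 6.00²)^(1/4) = (81.11)^(1/4) = 3.001.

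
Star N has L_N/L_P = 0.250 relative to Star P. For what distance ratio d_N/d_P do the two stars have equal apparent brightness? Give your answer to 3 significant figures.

Equal flux requires L_N/d_N² = L_P/d_P², so d_N/d_P = √(L_N/L_P)
= √(0.250) = 0.5000.

0.500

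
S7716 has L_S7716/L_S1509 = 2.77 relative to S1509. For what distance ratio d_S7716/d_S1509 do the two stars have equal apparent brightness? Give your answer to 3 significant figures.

Equal flux requires L_S7716/d_S7716² = L_S1509/d_S1509², so d_S7716/d_S1509 = √(L_S7716/L_S1509)
= √(2.77) = 1.664.

1.66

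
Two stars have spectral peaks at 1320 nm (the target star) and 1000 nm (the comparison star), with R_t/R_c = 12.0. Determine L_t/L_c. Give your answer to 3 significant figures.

Wien's law gives T ∝ 1/λ_max, so T_t/T_c = λ_c/λ_t = 1000/1320 = 0.7576.
Then L ∝ R²T⁴ gives L_t/L_c = (12.0)² × (0.7576)⁴ = 144.0 × 0.3294 = 47.43.

47.4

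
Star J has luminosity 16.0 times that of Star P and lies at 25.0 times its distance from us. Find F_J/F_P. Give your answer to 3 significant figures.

F = L/(4πd²), so F_J/F_P = (L_J/L_P) / (d_J/d_P)²
= 16.0 / (25.0)² = 16.0 / 625.0 = 0.02560.

0.0256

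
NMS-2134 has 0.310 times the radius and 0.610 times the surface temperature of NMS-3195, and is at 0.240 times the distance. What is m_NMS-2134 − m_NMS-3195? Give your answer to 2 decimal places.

1.59

L_NMS-2134/L_NMS-3195 = (0.310)²(0.610)⁴ = 0.01331.
F_NMS-2134/F_NMS-3195 = (L_NMS-2134/L_NMS-3195)/(d_NMS-2134/d_NMS-3195)² = 0.01331/0.05760 = 0.2310.
m_NMS-2134 − m_NMS-3195 = −2.5 log₁₀(0.2310) = 1.59.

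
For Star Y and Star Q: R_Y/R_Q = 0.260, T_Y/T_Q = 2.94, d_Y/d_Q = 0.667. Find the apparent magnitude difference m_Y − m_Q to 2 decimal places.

L_Y/L_Q = (0.260)²(2.94)⁴ = 5.051.
F_Y/F_Q = (L_Y/L_Q)/(d_Y/d_Q)² = 5.051/0.4449 = 11.35.
m_Y − m_Q = −2.5 log₁₀(11.35) = -2.64.

-2.64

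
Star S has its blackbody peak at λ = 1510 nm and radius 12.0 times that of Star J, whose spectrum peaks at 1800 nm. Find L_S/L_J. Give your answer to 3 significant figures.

Wien's law gives T ∝ 1/λ_max, so T_S/T_J = λ_J/λ_S = 1800/1510 = 1.192.
Then L ∝ R²T⁴ gives L_S/L_J = (12.0)² × (1.192)⁴ = 144.0 × 2.019 = 290.8.

291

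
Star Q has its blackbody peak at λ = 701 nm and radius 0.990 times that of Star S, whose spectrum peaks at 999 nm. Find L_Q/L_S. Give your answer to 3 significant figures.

4.04

Wien's law gives T ∝ 1/λ_max, so T_Q/T_S = λ_S/λ_Q = 999/701 = 1.425.
Then L ∝ R²T⁴ gives L_Q/L_S = (0.990)² × (1.425)⁴ = 0.9801 × 4.125 = 4.043.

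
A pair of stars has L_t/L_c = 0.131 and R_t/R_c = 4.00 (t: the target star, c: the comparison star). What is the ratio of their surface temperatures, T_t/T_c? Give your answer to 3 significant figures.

L ∝ R²T⁴ gives T ∝ (L/R²)^(1/4), so
T_t/T_c = (0.131 / 4.00²)^(1/4) = (0.008188)^(1/4) = 0.3008.

0.301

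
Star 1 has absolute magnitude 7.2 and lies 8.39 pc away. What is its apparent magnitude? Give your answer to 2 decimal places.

6.82

m = M + 5 log₁₀(d/10 pc) = 7.2 + 5 log₁₀(8.39/10)
  = 7.2 + 5 × -0.076 = 7.2 + -0.38 = 6.82.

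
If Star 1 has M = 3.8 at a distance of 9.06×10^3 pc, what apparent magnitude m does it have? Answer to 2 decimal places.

m = M + 5 log₁₀(d/10 pc) = 3.8 + 5 log₁₀(9.06×10^3/10)
  = 3.8 + 5 × 2.957 = 3.8 + 14.79 = 18.59.

18.59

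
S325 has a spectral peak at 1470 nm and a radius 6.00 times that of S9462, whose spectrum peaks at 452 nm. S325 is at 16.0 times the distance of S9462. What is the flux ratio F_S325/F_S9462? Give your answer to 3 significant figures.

Wien's law: T_S325/T_S9462 = λ_S9462/λ_S325 = 452/1470 = 0.3075.
L_S325/L_S9462 = (R_S325/R_S9462)²(T_S325/T_S9462)⁴ = (6.00)²(0.3075)⁴ = 0.3218.
F_S325/F_S9462 = (L_S325/L_S9462)/(d_S325/d_S9462)² = 0.3218/(16.0)² = 0.001257.

0.00126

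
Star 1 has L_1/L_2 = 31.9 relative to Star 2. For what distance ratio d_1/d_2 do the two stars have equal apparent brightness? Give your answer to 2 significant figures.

Equal flux requires L_1/d_1² = L_2/d_2², so d_1/d_2 = √(L_1/L_2)
= √(31.9) = 5.648.

5.6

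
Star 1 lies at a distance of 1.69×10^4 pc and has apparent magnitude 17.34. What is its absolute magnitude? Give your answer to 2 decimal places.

1.20

M = m − 5 log₁₀(d/10 pc) = 17.34 − 5 log₁₀(1.69×10^4/10)
  = 17.34 − 5 × 3.228 = 17.34 − 16.14 = 1.20.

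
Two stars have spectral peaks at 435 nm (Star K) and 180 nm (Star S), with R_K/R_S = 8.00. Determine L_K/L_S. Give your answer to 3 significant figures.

Wien's law gives T ∝ 1/λ_max, so T_K/T_S = λ_S/λ_K = 180/435 = 0.4138.
Then L ∝ R²T⁴ gives L_K/L_S = (8.00)² × (0.4138)⁴ = 64.00 × 0.02932 = 1.876.

1.88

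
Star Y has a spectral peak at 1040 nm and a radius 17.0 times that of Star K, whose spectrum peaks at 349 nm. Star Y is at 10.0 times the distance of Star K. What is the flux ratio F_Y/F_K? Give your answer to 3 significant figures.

Wien's law: T_Y/T_K = λ_K/λ_Y = 349/1040 = 0.3356.
L_Y/L_K = (R_Y/R_K)²(T_Y/T_K)⁴ = (17.0)²(0.3356)⁴ = 3.665.
F_Y/F_K = (L_Y/L_K)/(d_Y/d_K)² = 3.665/(10.0)² = 0.03665.

0.0366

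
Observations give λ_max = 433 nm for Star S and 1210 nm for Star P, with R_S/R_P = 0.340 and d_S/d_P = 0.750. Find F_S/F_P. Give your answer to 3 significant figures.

Wien's law: T_S/T_P = λ_P/λ_S = 1210/433 = 2.794.
L_S/L_P = (R_S/R_P)²(T_S/T_P)⁴ = (0.340)²(2.794)⁴ = 7.049.
F_S/F_P = (L_S/L_P)/(d_S/d_P)² = 7.049/(0.750)² = 12.53.

12.5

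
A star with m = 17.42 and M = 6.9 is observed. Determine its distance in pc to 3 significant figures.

1.27×10^3 pc

m − M = 5 log₁₀(d/10 pc)
17.42 − (6.9) = 10.52 = 5 log₁₀(d/10)
d = 10 × 10^(10.52/5) = 10 × 10^2.104 = 1271 pc.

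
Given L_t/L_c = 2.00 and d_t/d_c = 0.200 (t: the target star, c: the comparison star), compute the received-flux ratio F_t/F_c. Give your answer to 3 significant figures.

F = L/(4πd²), so F_t/F_c = (L_t/L_c) / (d_t/d_c)²
= 2.00 / (0.200)² = 2.00 / 0.04000 = 50.00.

50.0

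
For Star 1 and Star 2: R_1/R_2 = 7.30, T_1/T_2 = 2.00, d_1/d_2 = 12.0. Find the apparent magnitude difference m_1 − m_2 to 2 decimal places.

L_1/L_2 = (7.30)²(2.00)⁴ = 852.6.
F_1/F_2 = (L_1/L_2)/(d_1/d_2)² = 852.6/144.0 = 5.921.
m_1 − m_2 = −2.5 log₁₀(5.921) = -1.93.

-1.93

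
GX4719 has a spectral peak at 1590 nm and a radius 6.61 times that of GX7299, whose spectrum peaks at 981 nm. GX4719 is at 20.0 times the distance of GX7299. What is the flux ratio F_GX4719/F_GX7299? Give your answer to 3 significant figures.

0.0158

Wien's law: T_GX4719/T_GX7299 = λ_GX7299/λ_GX4719 = 981/1590 = 0.6170.
L_GX4719/L_GX7299 = (R_GX4719/R_GX7299)²(T_GX4719/T_GX7299)⁴ = (6.61)²(0.6170)⁴ = 6.331.
F_GX4719/F_GX7299 = (L_GX4719/L_GX7299)/(d_GX4719/d_GX7299)² = 6.331/(20.0)² = 0.01583.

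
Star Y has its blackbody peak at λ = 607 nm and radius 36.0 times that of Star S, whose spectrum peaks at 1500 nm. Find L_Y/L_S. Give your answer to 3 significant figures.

Wien's law gives T ∝ 1/λ_max, so T_Y/T_S = λ_S/λ_Y = 1500/607 = 2.471.
Then L ∝ R²T⁴ gives L_Y/L_S = (36.0)² × (2.471)⁴ = 1296 × 37.29 = 4.833×10^4.

4.83×10^4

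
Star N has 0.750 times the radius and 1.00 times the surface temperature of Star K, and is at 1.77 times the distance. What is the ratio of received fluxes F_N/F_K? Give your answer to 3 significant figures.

L_N/L_K = (R_N/R_K)²(T_N/T_K)⁴ = (0.750)² × (1.00)⁴ = 0.5625.
F_N/F_K = (L_N/L_K)/(d_N/d_K)² = 0.5625 / (1.77)² = 0.1795.

0.180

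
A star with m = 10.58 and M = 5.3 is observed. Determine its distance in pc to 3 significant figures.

114 pc

m − M = 5 log₁₀(d/10 pc)
10.58 − (5.3) = 5.28 = 5 log₁₀(d/10)
d = 10 × 10^(5.28/5) = 10 × 10^1.056 = 113.8 pc.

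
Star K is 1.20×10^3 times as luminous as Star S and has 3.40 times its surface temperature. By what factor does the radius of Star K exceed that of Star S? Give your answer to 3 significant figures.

L ∝ R²T⁴ gives R ∝ √L / T², so
R_K/R_S = √(1.20×10^3) / (3.40)² = 34.64 / 11.56 = 2.997.

3.00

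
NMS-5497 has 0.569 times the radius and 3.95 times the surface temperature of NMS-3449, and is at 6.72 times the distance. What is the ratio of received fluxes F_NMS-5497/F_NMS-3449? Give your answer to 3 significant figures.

1.75

L_NMS-5497/L_NMS-3449 = (R_NMS-5497/R_NMS-3449)²(T_NMS-5497/T_NMS-3449)⁴ = (0.569)² × (3.95)⁴ = 78.82.
F_NMS-5497/F_NMS-3449 = (L_NMS-5497/L_NMS-3449)/(d_NMS-5497/d_NMS-3449)² = 78.82 / (6.72)² = 1.745.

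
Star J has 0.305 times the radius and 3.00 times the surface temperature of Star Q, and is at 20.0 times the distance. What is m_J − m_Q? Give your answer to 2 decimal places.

4.31

L_J/L_Q = (0.305)²(3.00)⁴ = 7.535.
F_J/F_Q = (L_J/L_Q)/(d_J/d_Q)² = 7.535/400.0 = 0.01884.
m_J − m_Q = −2.5 log₁₀(0.01884) = 4.31.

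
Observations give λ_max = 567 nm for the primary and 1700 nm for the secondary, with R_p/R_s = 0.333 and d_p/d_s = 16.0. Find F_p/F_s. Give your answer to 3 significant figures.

0.0350

Wien's law: T_p/T_s = λ_s/λ_p = 1700/567 = 2.998.
L_p/L_s = (R_p/R_s)²(T_p/T_s)⁴ = (0.333)²(2.998)⁴ = 8.961.
F_p/F_s = (L_p/L_s)/(d_p/d_s)² = 8.961/(16.0)² = 0.03500.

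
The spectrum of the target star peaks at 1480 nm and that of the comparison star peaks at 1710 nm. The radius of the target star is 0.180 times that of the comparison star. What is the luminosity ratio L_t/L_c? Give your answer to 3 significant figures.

0.0577

Wien's law gives T ∝ 1/λ_max, so T_t/T_c = λ_c/λ_t = 1710/1480 = 1.155.
Then L ∝ R²T⁴ gives L_t/L_c = (0.180)² × (1.155)⁴ = 0.03240 × 1.782 = 0.05774.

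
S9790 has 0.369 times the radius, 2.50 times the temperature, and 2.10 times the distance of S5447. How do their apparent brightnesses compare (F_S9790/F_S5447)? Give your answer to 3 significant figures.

1.21

L_S9790/L_S5447 = (R_S9790/R_S5447)²(T_S9790/T_S5447)⁴ = (0.369)² × (2.50)⁴ = 5.319.
F_S9790/F_S5447 = (L_S9790/L_S5447)/(d_S9790/d_S5447)² = 5.319 / (2.10)² = 1.206.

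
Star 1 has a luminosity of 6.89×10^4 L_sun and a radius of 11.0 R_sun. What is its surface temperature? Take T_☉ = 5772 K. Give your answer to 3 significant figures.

2.82×10^4 K

T/T_☉ = (L/L_☉)^(1/4) / (R/R_☉)^(1/2)
T = 5772 × (6.89×10^4)^(1/4) / √(11.0) = 5772 × 16.20 / 3.317 = 2.820×10^4 K.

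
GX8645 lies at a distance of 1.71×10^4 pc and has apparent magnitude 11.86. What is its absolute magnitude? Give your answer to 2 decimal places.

M = m − 5 log₁₀(d/10 pc) = 11.86 − 5 log₁₀(1.71×10^4/10)
  = 11.86 − 5 × 3.233 = 11.86 − 16.16 = -4.30.

-4.30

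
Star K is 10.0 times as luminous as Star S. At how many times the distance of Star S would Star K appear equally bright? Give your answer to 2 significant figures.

3.2

Equal flux requires L_K/d_K² = L_S/d_S², so d_K/d_S = √(L_K/L_S)
= √(10.0) = 3.162.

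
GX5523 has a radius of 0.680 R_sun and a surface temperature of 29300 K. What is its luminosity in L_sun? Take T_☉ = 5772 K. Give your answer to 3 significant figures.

307 L_sun

L/L_☉ = (R/R_☉)² (T/T_☉)⁴ = (0.680)² × (29300/5772)⁴
       = 0.4624 × (5.076)⁴ = 0.4624 × 664.0 = 307.0.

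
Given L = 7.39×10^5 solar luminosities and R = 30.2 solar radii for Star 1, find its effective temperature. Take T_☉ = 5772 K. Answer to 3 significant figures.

3.08×10^4 K

T/T_☉ = (L/L_☉)^(1/4) / (R/R_☉)^(1/2)
T = 5772 × (7.39×10^5)^(1/4) / √(30.2) = 5772 × 29.32 / 5.495 = 3.080×10^4 K.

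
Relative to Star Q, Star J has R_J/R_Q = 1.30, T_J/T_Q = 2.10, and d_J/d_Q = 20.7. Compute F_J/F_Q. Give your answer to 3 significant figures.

0.0767

L_J/L_Q = (R_J/R_Q)²(T_J/T_Q)⁴ = (1.30)² × (2.10)⁴ = 32.87.
F_J/F_Q = (L_J/L_Q)/(d_J/d_Q)² = 32.87 / (20.7)² = 0.07670.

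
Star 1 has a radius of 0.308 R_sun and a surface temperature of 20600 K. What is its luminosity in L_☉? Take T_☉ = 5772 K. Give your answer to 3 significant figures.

L/L_☉ = (R/R_☉)² (T/T_☉)⁴ = (0.308)² × (20600/5772)⁴
       = 0.09486 × (3.569)⁴ = 0.09486 × 162.2 = 15.39.

15.4 L_☉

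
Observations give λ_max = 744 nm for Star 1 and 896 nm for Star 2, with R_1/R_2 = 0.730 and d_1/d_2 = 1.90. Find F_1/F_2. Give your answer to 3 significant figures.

Wien's law: T_1/T_2 = λ_2/λ_1 = 896/744 = 1.204.
L_1/L_2 = (R_1/R_2)²(T_1/T_2)⁴ = (0.730)²(1.204)⁴ = 1.121.
F_1/F_2 = (L_1/L_2)/(d_1/d_2)² = 1.121/(1.90)² = 0.3105.

0.311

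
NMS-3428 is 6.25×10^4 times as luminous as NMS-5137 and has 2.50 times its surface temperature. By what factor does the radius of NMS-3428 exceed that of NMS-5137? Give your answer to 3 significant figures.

L ∝ R²T⁴ gives R ∝ √L / T², so
R_NMS-3428/R_NMS-5137 = √(6.25×10^4) / (2.50)² = 250.0 / 6.250 = 40.00.

40.0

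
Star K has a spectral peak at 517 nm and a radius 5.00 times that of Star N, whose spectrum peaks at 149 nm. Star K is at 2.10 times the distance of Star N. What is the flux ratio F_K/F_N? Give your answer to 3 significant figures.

0.0391

Wien's law: T_K/T_N = λ_N/λ_K = 149/517 = 0.2882.
L_K/L_N = (R_K/R_N)²(T_K/T_N)⁴ = (5.00)²(0.2882)⁴ = 0.1725.
F_K/F_N = (L_K/L_N)/(d_K/d_N)² = 0.1725/(2.10)² = 0.03911.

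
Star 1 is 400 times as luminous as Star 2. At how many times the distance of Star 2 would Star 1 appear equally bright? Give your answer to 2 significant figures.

20

Equal flux requires L_1/d_1² = L_2/d_2², so d_1/d_2 = √(L_1/L_2)
= √(400) = 20.00.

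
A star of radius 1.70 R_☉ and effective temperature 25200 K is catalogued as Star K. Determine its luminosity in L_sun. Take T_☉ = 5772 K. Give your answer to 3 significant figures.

1.05×10^3 L_sun

L/L_☉ = (R/R_☉)² (T/T_☉)⁴ = (1.70)² × (25200/5772)⁴
       = 2.890 × (4.366)⁴ = 2.890 × 363.3 = 1050.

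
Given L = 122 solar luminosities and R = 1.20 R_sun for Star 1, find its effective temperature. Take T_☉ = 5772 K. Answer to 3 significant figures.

1.75×10^4 K

T/T_☉ = (L/L_☉)^(1/4) / (R/R_☉)^(1/2)
T = 5772 × (122)^(1/4) / √(1.20) = 5772 × 3.323 / 1.095 = 1.751×10^4 K.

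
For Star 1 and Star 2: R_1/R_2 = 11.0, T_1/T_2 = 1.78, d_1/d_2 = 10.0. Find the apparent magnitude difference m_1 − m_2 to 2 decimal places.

L_1/L_2 = (11.0)²(1.78)⁴ = 1215.
F_1/F_2 = (L_1/L_2)/(d_1/d_2)² = 1215/100.0 = 12.15.
m_1 − m_2 = −2.5 log₁₀(12.15) = -2.71.

-2.71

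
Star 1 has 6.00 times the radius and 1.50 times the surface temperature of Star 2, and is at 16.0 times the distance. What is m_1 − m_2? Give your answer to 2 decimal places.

0.37

L_1/L_2 = (6.00)²(1.50)⁴ = 182.2.
F_1/F_2 = (L_1/L_2)/(d_1/d_2)² = 182.2/256.0 = 0.7119.
m_1 − m_2 = −2.5 log₁₀(0.7119) = 0.37.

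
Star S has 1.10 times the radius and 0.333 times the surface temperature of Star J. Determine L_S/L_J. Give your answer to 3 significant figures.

From the Stefan–Boltzmann law, L ∝ R²T⁴, so
L_S/L_J = (R_S/R_J)² (T_S/T_J)⁴ = (1.10)² × (0.333)⁴ = 1.210 × 0.01230 = 0.01488.

0.0149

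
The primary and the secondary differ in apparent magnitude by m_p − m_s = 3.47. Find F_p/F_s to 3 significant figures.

0.0409

F_p/F_s = 10^(−(m_p − m_s)/2.5) = 10^(-3.47/2.5) = 10^-1.388 = 0.04093.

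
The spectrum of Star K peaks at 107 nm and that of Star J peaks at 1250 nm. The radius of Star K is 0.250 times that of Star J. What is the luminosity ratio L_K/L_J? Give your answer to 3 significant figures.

1.16×10^3

Wien's law gives T ∝ 1/λ_max, so T_K/T_J = λ_J/λ_K = 1250/107 = 11.68.
Then L ∝ R²T⁴ gives L_K/L_J = (0.250)² × (11.68)⁴ = 0.06250 × 1.863×10^4 = 1164.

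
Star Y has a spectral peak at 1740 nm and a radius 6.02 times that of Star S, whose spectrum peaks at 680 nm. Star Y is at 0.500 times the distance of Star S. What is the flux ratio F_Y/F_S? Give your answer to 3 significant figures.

3.38

Wien's law: T_Y/T_S = λ_S/λ_Y = 680/1740 = 0.3908.
L_Y/L_S = (R_Y/R_S)²(T_Y/T_S)⁴ = (6.02)²(0.3908)⁴ = 0.8453.
F_Y/F_S = (L_Y/L_S)/(d_Y/d_S)² = 0.8453/(0.500)² = 3.381.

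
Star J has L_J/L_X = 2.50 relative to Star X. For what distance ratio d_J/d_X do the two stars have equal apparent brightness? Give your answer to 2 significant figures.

1.6

Equal flux requires L_J/d_J² = L_X/d_X², so d_J/d_X = √(L_J/L_X)
= √(2.50) = 1.581.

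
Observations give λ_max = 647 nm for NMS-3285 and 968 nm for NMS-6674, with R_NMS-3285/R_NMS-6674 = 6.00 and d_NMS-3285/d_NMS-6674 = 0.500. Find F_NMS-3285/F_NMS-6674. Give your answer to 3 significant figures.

Wien's law: T_NMS-3285/T_NMS-6674 = λ_NMS-6674/λ_NMS-3285 = 968/647 = 1.496.
L_NMS-3285/L_NMS-6674 = (R_NMS-3285/R_NMS-6674)²(T_NMS-3285/T_NMS-6674)⁴ = (6.00)²(1.496)⁴ = 180.4.
F_NMS-3285/F_NMS-6674 = (L_NMS-3285/L_NMS-6674)/(d_NMS-3285/d_NMS-6674)² = 180.4/(0.500)² = 721.5.

722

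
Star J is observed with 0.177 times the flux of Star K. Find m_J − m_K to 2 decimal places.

1.88

m_J − m_K = −2.5 log₁₀(F_J/F_K) = −2.5 log₁₀(0.177) = −2.5 × (-0.752) = 1.880.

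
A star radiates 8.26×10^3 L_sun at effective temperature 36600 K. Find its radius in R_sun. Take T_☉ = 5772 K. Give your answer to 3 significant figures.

2.26 R_sun

R/R_☉ = √(L/L_☉) / (T/T_☉)² = √(8.26×10^3) / (6.341)²
       = 90.88 / 40.21 = 2.260.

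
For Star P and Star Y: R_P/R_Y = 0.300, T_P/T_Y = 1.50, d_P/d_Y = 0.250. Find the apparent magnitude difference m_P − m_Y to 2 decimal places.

-2.16

L_P/L_Y = (0.300)²(1.50)⁴ = 0.4556.
F_P/F_Y = (L_P/L_Y)/(d_P/d_Y)² = 0.4556/0.06250 = 7.290.
m_P − m_Y = −2.5 log₁₀(7.290) = -2.16.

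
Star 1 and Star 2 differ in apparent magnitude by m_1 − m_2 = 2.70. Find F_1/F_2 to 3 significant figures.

0.0832

F_1/F_2 = 10^(−(m_1 − m_2)/2.5) = 10^(-2.70/2.5) = 10^-1.080 = 0.08318.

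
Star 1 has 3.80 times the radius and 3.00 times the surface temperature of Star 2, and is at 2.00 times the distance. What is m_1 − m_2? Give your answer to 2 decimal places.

-6.16

L_1/L_2 = (3.80)²(3.00)⁴ = 1170.
F_1/F_2 = (L_1/L_2)/(d_1/d_2)² = 1170/4.000 = 292.4.
m_1 − m_2 = −2.5 log₁₀(292.4) = -6.16.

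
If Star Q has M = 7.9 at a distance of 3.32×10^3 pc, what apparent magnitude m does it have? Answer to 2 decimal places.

m = M + 5 log₁₀(d/10 pc) = 7.9 + 5 log₁₀(3.32×10^3/10)
  = 7.9 + 5 × 2.521 = 7.9 + 12.61 = 20.51.

20.51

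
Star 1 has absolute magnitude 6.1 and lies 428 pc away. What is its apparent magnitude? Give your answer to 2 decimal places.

m = M + 5 log₁₀(d/10 pc) = 6.1 + 5 log₁₀(428/10)
  = 6.1 + 5 × 1.631 = 6.1 + 8.16 = 14.26.

14.26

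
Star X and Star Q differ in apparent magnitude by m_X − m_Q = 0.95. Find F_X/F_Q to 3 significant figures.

0.417

F_X/F_Q = 10^(−(m_X − m_Q)/2.5) = 10^(-0.95/2.5) = 10^-0.380 = 0.4169.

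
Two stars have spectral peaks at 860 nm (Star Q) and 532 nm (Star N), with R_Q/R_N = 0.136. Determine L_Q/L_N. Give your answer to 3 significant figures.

Wien's law gives T ∝ 1/λ_max, so T_Q/T_N = λ_N/λ_Q = 532/860 = 0.6186.
Then L ∝ R²T⁴ gives L_Q/L_N = (0.136)² × (0.6186)⁴ = 0.01850 × 0.1464 = 0.002709.

0.00271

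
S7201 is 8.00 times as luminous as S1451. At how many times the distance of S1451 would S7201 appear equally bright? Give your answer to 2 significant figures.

Equal flux requires L_S7201/d_S7201² = L_S1451/d_S1451², so d_S7201/d_S1451 = √(L_S7201/L_S1451)
= √(8.00) = 2.828.

2.8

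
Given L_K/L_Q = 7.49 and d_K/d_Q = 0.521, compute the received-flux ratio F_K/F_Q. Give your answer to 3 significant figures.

27.6

F = L/(4πd²), so F_K/F_Q = (L_K/L_Q) / (d_K/d_Q)²
= 7.49 / (0.521)² = 7.49 / 0.2714 = 27.59.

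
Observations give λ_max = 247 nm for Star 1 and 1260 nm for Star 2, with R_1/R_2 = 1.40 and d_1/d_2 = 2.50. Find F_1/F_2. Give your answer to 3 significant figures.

212

Wien's law: T_1/T_2 = λ_2/λ_1 = 1260/247 = 5.101.
L_1/L_2 = (R_1/R_2)²(T_1/T_2)⁴ = (1.40)²(5.101)⁴ = 1327.
F_1/F_2 = (L_1/L_2)/(d_1/d_2)² = 1327/(2.50)² = 212.4.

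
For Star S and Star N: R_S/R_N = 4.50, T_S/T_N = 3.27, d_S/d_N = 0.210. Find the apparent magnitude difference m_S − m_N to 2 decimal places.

-11.80

L_S/L_N = (4.50)²(3.27)⁴ = 2315.
F_S/F_N = (L_S/L_N)/(d_S/d_N)² = 2315/0.04410 = 5.250×10^4.
m_S − m_N = −2.5 log₁₀(5.250×10^4) = -11.80.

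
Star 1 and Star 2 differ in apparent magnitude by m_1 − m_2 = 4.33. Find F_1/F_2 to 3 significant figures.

F_1/F_2 = 10^(−(m_1 − m_2)/2.5) = 10^(-4.33/2.5) = 10^-1.732 = 0.01854.

0.0185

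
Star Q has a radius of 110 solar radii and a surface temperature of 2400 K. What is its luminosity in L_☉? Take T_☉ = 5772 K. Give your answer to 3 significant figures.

L/L_☉ = (R/R_☉)² (T/T_☉)⁴ = (110)² × (2400/5772)⁴
       = 1.210×10^4 × (0.4158)⁴ = 1.210×10^4 × 0.02989 = 361.7.

362 L_☉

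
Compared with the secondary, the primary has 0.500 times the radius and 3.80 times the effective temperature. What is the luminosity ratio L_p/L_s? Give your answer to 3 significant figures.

From the Stefan–Boltzmann law, L ∝ R²T⁴, so
L_p/L_s = (R_p/R_s)² (T_p/T_s)⁴ = (0.500)² × (3.80)⁴ = 0.2500 × 208.5 = 52.13.

52.1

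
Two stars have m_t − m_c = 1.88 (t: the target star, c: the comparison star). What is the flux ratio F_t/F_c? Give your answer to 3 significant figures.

0.177

F_t/F_c = 10^(−(m_t − m_c)/2.5) = 10^(-1.88/2.5) = 10^-0.752 = 0.1770.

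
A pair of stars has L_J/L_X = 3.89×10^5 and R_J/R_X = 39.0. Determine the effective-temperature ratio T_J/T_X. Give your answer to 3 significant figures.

4.00

L ∝ R²T⁴ gives T ∝ (L/R²)^(1/4), so
T_J/T_X = (3.89×10^5 / 39.0²)^(1/4) = (255.8)^(1/4) = 3.999.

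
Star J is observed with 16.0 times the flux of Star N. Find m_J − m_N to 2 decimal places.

-3.01

m_J − m_N = −2.5 log₁₀(F_J/F_N) = −2.5 log₁₀(16.0) = −2.5 × (1.204) = -3.010.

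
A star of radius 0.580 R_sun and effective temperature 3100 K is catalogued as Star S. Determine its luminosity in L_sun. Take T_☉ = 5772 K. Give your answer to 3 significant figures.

0.0280 L_sun

L/L_☉ = (R/R_☉)² (T/T_☉)⁴ = (0.580)² × (3100/5772)⁴
       = 0.3364 × (0.5371)⁴ = 0.3364 × 0.08320 = 0.02799.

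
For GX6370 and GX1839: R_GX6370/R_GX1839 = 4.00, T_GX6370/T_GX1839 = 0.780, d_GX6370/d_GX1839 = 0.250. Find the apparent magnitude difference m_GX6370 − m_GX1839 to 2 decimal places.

-4.94

L_GX6370/L_GX1839 = (4.00)²(0.780)⁴ = 5.922.
F_GX6370/F_GX1839 = (L_GX6370/L_GX1839)/(d_GX6370/d_GX1839)² = 5.922/0.06250 = 94.76.
m_GX6370 − m_GX1839 = −2.5 log₁₀(94.76) = -4.94.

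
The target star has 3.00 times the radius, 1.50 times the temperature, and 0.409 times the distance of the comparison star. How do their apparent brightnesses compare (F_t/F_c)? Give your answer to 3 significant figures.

L_t/L_c = (R_t/R_c)²(T_t/T_c)⁴ = (3.00)² × (1.50)⁴ = 45.56.
F_t/F_c = (L_t/L_c)/(d_t/d_c)² = 45.56 / (0.409)² = 272.4.

272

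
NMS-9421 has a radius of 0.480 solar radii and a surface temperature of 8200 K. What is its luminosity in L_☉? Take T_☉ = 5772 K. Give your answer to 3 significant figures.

0.938 L_☉

L/L_☉ = (R/R_☉)² (T/T_☉)⁴ = (0.480)² × (8200/5772)⁴
       = 0.2304 × (1.421)⁴ = 0.2304 × 4.073 = 0.9385.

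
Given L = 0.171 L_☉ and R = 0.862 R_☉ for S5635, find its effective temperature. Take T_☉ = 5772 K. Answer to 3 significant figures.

T/T_☉ = (L/L_☉)^(1/4) / (R/R_☉)^(1/2)
T = 5772 × (0.171)^(1/4) / √(0.862) = 5772 × 0.6431 / 0.9284 = 3998 K.

4.00×10^3 K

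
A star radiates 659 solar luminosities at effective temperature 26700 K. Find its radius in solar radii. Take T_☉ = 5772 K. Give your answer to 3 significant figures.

R/R_☉ = √(L/L_☉) / (T/T_☉)² = √(659) / (4.626)²
       = 25.67 / 21.40 = 1.200.

1.20 solar radii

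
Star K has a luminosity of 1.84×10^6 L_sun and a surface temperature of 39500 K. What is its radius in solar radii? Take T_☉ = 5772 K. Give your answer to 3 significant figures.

R/R_☉ = √(L/L_☉) / (T/T_☉)² = √(1.84×10^6) / (6.843)²
       = 1356 / 46.83 = 28.96.

29.0 solar radii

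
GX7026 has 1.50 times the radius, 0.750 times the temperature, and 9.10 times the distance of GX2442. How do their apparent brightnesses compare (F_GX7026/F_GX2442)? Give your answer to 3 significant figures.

0.00860

L_GX7026/L_GX2442 = (R_GX7026/R_GX2442)²(T_GX7026/T_GX2442)⁴ = (1.50)² × (0.750)⁴ = 0.7119.
F_GX7026/F_GX2442 = (L_GX7026/L_GX2442)/(d_GX7026/d_GX2442)² = 0.7119 / (9.10)² = 0.008597.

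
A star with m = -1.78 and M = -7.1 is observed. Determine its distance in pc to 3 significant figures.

116 pc

m − M = 5 log₁₀(d/10 pc)
-1.78 − (-7.1) = 5.32 = 5 log₁₀(d/10)
d = 10 × 10^(5.32/5) = 10 × 10^1.064 = 115.9 pc.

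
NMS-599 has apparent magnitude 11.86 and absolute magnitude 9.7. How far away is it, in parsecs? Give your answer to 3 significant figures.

27.0 pc

m − M = 5 log₁₀(d/10 pc)
11.86 − (9.7) = 2.16 = 5 log₁₀(d/10)
d = 10 × 10^(2.16/5) = 10 × 10^0.432 = 27.04 pc.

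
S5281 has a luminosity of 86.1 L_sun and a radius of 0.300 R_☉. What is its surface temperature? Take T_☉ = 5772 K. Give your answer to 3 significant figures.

3.21×10^4 K

T/T_☉ = (L/L_☉)^(1/4) / (R/R_☉)^(1/2)
T = 5772 × (86.1)^(1/4) / √(0.300) = 5772 × 3.046 / 0.5477 = 3.210×10^4 K.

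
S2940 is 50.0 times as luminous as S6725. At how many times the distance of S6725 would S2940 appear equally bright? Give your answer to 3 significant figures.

Equal flux requires L_S2940/d_S2940² = L_S6725/d_S6725², so d_S2940/d_S6725 = √(L_S2940/L_S6725)
= √(50.0) = 7.071.

7.07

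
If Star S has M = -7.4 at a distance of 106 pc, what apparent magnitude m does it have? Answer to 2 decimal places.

-2.27

m = M + 5 log₁₀(d/10 pc) = -7.4 + 5 log₁₀(106/10)
  = -7.4 + 5 × 1.025 = -7.4 + 5.13 = -2.27.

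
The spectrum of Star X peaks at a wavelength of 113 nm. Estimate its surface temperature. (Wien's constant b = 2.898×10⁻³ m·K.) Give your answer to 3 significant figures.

T = b/λ_max = 2.898×10⁻³ / (113×10⁻⁹) = 2.565×10^4 K.

2.56×10^4 K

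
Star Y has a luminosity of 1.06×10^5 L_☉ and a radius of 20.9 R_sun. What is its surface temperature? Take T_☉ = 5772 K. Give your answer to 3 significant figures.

2.28×10^4 K

T/T_☉ = (L/L_☉)^(1/4) / (R/R_☉)^(1/2)
T = 5772 × (1.06×10^5)^(1/4) / √(20.9) = 5772 × 18.04 / 4.572 = 2.278×10^4 K.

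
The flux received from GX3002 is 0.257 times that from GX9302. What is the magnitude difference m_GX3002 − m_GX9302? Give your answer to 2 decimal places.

1.48

m_GX3002 − m_GX9302 = −2.5 log₁₀(F_GX3002/F_GX9302) = −2.5 log₁₀(0.257) = −2.5 × (-0.590) = 1.475.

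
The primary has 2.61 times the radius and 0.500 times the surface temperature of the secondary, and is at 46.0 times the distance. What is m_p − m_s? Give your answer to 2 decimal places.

9.24

L_p/L_s = (2.61)²(0.500)⁴ = 0.4258.
F_p/F_s = (L_p/L_s)/(d_p/d_s)² = 0.4258/2116 = 2.012×10^-4.
m_p − m_s = −2.5 log₁₀(2.012×10^-4) = 9.24.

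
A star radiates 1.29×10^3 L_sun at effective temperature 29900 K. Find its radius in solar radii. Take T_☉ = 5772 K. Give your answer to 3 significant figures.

R/R_☉ = √(L/L_☉) / (T/T_☉)² = √(1.29×10^3) / (5.180)²
       = 35.92 / 26.83 = 1.338.

1.34 solar radii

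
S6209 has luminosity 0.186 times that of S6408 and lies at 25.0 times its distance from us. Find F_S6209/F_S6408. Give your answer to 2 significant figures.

F = L/(4πd²), so F_S6209/F_S6408 = (L_S6209/L_S6408) / (d_S6209/d_S6408)²
= 0.186 / (25.0)² = 0.186 / 625.0 = 2.976×10^-4.

3.0×10^-4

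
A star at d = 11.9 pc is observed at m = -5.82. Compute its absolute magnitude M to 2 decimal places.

-6.20

M = m − 5 log₁₀(d/10 pc) = -5.82 − 5 log₁₀(11.9/10)
  = -5.82 − 5 × 0.076 = -5.82 − 0.38 = -6.20.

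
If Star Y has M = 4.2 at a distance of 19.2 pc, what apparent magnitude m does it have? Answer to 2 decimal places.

5.62

m = M + 5 log₁₀(d/10 pc) = 4.2 + 5 log₁₀(19.2/10)
  = 4.2 + 5 × 0.283 = 4.2 + 1.42 = 5.62.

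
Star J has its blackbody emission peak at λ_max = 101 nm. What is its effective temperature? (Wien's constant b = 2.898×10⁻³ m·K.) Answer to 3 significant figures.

T = b/λ_max = 2.898×10⁻³ / (101×10⁻⁹) = 2.869×10^4 K.

2.87×10^4 K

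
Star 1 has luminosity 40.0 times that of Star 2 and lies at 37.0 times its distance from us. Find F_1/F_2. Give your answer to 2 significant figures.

F = L/(4πd²), so F_1/F_2 = (L_1/L_2) / (d_1/d_2)²
= 40.0 / (37.0)² = 40.0 / 1369 = 0.02922.

0.029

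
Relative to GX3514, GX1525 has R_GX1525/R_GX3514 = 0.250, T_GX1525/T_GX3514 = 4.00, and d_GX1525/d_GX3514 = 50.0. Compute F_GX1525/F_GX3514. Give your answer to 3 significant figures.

L_GX1525/L_GX3514 = (R_GX1525/R_GX3514)²(T_GX1525/T_GX3514)⁴ = (0.250)² × (4.00)⁴ = 16.00.
F_GX1525/F_GX3514 = (L_GX1525/L_GX3514)/(d_GX1525/d_GX3514)² = 16.00 / (50.0)² = 0.006400.

0.00640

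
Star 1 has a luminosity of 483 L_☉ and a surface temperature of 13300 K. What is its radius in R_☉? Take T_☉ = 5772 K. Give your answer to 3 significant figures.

R/R_☉ = √(L/L_☉) / (T/T_☉)² = √(483) / (2.304)²
       = 21.98 / 5.309 = 4.139.

4.14 R_☉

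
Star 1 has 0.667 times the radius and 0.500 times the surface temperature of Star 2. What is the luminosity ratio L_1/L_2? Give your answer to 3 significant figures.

From the Stefan–Boltzmann law, L ∝ R²T⁴, so
L_1/L_2 = (R_1/R_2)² (T_1/T_2)⁴ = (0.667)² × (0.500)⁴ = 0.4449 × 0.06250 = 0.02781.

0.0278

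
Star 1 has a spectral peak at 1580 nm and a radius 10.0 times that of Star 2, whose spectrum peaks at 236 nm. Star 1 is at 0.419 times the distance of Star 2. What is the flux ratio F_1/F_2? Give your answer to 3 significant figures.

Wien's law: T_1/T_2 = λ_2/λ_1 = 236/1580 = 0.1494.
L_1/L_2 = (R_1/R_2)²(T_1/T_2)⁴ = (10.0)²(0.1494)⁴ = 0.04978.
F_1/F_2 = (L_1/L_2)/(d_1/d_2)² = 0.04978/(0.419)² = 0.2835.

0.284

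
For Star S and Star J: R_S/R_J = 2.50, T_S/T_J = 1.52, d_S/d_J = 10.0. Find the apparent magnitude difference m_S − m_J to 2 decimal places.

L_S/L_J = (2.50)²(1.52)⁴ = 33.36.
F_S/F_J = (L_S/L_J)/(d_S/d_J)² = 33.36/100.0 = 0.3336.
m_S − m_J = −2.5 log₁₀(0.3336) = 1.19.

1.19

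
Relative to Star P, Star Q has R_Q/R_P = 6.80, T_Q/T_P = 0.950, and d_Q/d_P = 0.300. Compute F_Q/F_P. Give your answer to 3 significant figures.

418

L_Q/L_P = (R_Q/R_P)²(T_Q/T_P)⁴ = (6.80)² × (0.950)⁴ = 37.66.
F_Q/F_P = (L_Q/L_P)/(d_Q/d_P)² = 37.66 / (0.300)² = 418.5.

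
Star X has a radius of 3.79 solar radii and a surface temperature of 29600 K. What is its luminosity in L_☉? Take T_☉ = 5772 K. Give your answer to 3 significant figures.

9.93×10^3 L_☉

L/L_☉ = (R/R_☉)² (T/T_☉)⁴ = (3.79)² × (29600/5772)⁴
       = 14.36 × (5.128)⁴ = 14.36 × 691.6 = 9934.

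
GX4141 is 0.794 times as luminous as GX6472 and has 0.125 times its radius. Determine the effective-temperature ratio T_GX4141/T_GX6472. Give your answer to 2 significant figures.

2.7

L ∝ R²T⁴ gives T ∝ (L/R²)^(1/4), so
T_GX4141/T_GX6472 = (0.794 / 0.125²)^(1/4) = (50.82)^(1/4) = 2.670.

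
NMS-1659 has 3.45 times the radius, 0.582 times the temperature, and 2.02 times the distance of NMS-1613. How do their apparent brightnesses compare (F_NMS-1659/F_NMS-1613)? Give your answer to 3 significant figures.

L_NMS-1659/L_NMS-1613 = (R_NMS-1659/R_NMS-1613)²(T_NMS-1659/T_NMS-1613)⁴ = (3.45)² × (0.582)⁴ = 1.366.
F_NMS-1659/F_NMS-1613 = (L_NMS-1659/L_NMS-1613)/(d_NMS-1659/d_NMS-1613)² = 1.366 / (2.02)² = 0.3347.

0.335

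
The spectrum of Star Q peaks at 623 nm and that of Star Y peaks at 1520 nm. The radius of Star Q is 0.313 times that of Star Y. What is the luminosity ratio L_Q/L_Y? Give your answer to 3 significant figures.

Wien's law gives T ∝ 1/λ_max, so T_Q/T_Y = λ_Y/λ_Q = 1520/623 = 2.440.
Then L ∝ R²T⁴ gives L_Q/L_Y = (0.313)² × (2.440)⁴ = 0.09797 × 35.43 = 3.471.

3.47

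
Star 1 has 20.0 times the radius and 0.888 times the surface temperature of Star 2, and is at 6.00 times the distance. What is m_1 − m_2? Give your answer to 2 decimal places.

-2.10

L_1/L_2 = (20.0)²(0.888)⁴ = 248.7.
F_1/F_2 = (L_1/L_2)/(d_1/d_2)² = 248.7/36.00 = 6.909.
m_1 − m_2 = −2.5 log₁₀(6.909) = -2.10.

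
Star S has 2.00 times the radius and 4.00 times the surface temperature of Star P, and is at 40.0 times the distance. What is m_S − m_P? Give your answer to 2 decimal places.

L_S/L_P = (2.00)²(4.00)⁴ = 1024.
F_S/F_P = (L_S/L_P)/(d_S/d_P)² = 1024/1600 = 0.6400.
m_S − m_P = −2.5 log₁₀(0.6400) = 0.48.

0.48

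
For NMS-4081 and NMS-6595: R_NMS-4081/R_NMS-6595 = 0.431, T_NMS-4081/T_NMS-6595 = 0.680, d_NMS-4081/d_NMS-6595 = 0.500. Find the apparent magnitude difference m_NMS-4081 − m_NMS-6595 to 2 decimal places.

L_NMS-4081/L_NMS-6595 = (0.431)²(0.680)⁴ = 0.03972.
F_NMS-4081/F_NMS-6595 = (L_NMS-4081/L_NMS-6595)/(d_NMS-4081/d_NMS-6595)² = 0.03972/0.2500 = 0.1589.
m_NMS-4081 − m_NMS-6595 = −2.5 log₁₀(0.1589) = 2.00.

2.00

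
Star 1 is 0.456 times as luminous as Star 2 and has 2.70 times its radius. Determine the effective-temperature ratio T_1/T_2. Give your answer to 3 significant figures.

L ∝ R²T⁴ gives T ∝ (L/R²)^(1/4), so
T_1/T_2 = (0.456 / 2.70²)^(1/4) = (0.06255)^(1/4) = 0.5001.

0.500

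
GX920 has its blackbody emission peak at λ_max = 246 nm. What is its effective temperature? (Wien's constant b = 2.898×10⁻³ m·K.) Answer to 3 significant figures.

1.18×10^4 K

T = b/λ_max = 2.898×10⁻³ / (246×10⁻⁹) = 1.178×10^4 K.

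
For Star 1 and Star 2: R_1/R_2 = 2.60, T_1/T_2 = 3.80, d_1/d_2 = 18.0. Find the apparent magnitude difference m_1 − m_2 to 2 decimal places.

-1.60

L_1/L_2 = (2.60)²(3.80)⁴ = 1410.
F_1/F_2 = (L_1/L_2)/(d_1/d_2)² = 1410/324.0 = 4.350.
m_1 − m_2 = −2.5 log₁₀(4.350) = -1.60.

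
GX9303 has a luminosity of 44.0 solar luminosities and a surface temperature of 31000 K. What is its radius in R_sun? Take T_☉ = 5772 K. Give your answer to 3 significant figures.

0.230 R_sun

R/R_☉ = √(L/L_☉) / (T/T_☉)² = √(44.0) / (5.371)²
       = 6.633 / 28.85 = 0.2300.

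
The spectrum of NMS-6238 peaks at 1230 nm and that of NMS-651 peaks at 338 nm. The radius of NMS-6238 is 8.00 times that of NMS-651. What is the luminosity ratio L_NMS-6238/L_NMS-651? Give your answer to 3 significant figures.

0.365

Wien's law gives T ∝ 1/λ_max, so T_NMS-6238/T_NMS-651 = λ_NMS-651/λ_NMS-6238 = 338/1230 = 0.2748.
Then L ∝ R²T⁴ gives L_NMS-6238/L_NMS-651 = (8.00)² × (0.2748)⁴ = 64.00 × 0.005702 = 0.3649.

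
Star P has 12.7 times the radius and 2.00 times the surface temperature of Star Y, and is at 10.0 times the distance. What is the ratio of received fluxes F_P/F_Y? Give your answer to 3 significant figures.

25.8

L_P/L_Y = (R_P/R_Y)²(T_P/T_Y)⁴ = (12.7)² × (2.00)⁴ = 2581.
F_P/F_Y = (L_P/L_Y)/(d_P/d_Y)² = 2581 / (10.0)² = 25.81.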